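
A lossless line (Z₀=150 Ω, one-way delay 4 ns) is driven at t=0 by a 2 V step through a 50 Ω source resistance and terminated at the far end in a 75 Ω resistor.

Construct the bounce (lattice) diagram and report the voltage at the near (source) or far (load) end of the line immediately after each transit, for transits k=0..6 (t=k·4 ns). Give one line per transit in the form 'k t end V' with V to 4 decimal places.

Γ_L=-0.333333, Γ_S=-0.500000; launch V₁=2·150/200=1.500000
k=0 src: V=1.5000
k=1 load: inc=1.500000, refl=1.500000·-0.333333=-0.5000; V=0.000000+1.500000+-0.500000=1.0000
k=2 src: inc=-0.500000, refl=-0.500000·-0.500000=0.2500; V=1.500000+-0.500000+0.250000=1.2500
k=3 load: inc=0.250000, refl=0.250000·-0.333333=-0.0833; V=1.000000+0.250000+-0.083333=1.1667
k=4 src: inc=-0.083333, refl=-0.083333·-0.500000=0.0417; V=1.250000+-0.083333+0.041667=1.2083
k=5 load: inc=0.041667, refl=0.041667·-0.333333=-0.0139; V=1.166667+0.041667+-0.013889=1.1944
k=6 src: inc=-0.013889, refl=-0.013889·-0.500000=0.0069; V=1.208333+-0.013889+0.006944=1.2014

0 0 source 1.5000
1 4 load 1.0000
2 8 source 1.2500
3 12 load 1.1667
4 16 source 1.2083
5 20 load 1.1944
6 24 source 1.2014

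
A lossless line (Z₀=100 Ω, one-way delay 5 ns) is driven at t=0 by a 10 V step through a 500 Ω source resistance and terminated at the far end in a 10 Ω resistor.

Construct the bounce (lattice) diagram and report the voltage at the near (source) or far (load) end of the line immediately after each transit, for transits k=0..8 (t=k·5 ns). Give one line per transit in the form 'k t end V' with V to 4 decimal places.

Γ_L=-0.818182, Γ_S=0.666667; launch V₁=10·100/600=1.666667
k=0 src: V=1.6667
k=1 load: inc=1.666667, refl=1.666667·-0.818182=-1.3636; V=0.000000+1.666667+-1.363636=0.3030
k=2 src: inc=-1.363636, refl=-1.363636·0.666667=-0.9091; V=1.666667+-1.363636+-0.909091=-0.6061
k=3 load: inc=-0.909091, refl=-0.909091·-0.818182=0.7438; V=0.303030+-0.909091+0.743802=0.1377
k=4 src: inc=0.743802, refl=0.743802·0.666667=0.4959; V=-0.606061+0.743802+0.495868=0.6336
k=5 load: inc=0.495868, refl=0.495868·-0.818182=-0.4057; V=0.137741+0.495868+-0.405710=0.2279
k=6 src: inc=-0.405710, refl=-0.405710·0.666667=-0.2705; V=0.633609+-0.405710+-0.270473=-0.0426
k=7 load: inc=-0.270473, refl=-0.270473·-0.818182=0.2213; V=0.227899+-0.270473+0.221296=0.1787
k=8 src: inc=0.221296, refl=0.221296·0.666667=0.1475; V=-0.042575+0.221296+0.147531=0.3263

0 0 source 1.6667
1 5 load 0.3030
2 10 source -0.6061
3 15 load 0.1377
4 20 source 0.6336
5 25 load 0.2279
6 30 source -0.0426
7 35 load 0.1787
8 40 source 0.3263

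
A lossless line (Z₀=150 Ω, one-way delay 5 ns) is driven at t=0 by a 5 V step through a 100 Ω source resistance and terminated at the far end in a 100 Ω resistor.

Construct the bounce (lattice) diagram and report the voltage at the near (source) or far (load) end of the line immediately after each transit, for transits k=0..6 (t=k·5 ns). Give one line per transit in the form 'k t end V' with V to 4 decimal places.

Γ_L=-0.200000, Γ_S=-0.200000; launch V₁=5·150/250=3.000000
k=0 src: V=3.0000
k=1 load: inc=3.000000, refl=3.000000·-0.200000=-0.6000; V=0.000000+3.000000+-0.600000=2.4000
k=2 src: inc=-0.600000, refl=-0.600000·-0.200000=0.1200; V=3.000000+-0.600000+0.120000=2.5200
k=3 load: inc=0.120000, refl=0.120000·-0.200000=-0.0240; V=2.400000+0.120000+-0.024000=2.4960
k=4 src: inc=-0.024000, refl=-0.024000·-0.200000=0.0048; V=2.520000+-0.024000+0.004800=2.5008
k=5 load: inc=0.004800, refl=0.004800·-0.200000=-0.0010; V=2.496000+0.004800+-0.000960=2.4998
k=6 src: inc=-0.000960, refl=-0.000960·-0.200000=0.0002; V=2.500800+-0.000960+0.000192=2.5000

0 0 source 3.0000
1 5 load 2.4000
2 10 source 2.5200
3 15 load 2.4960
4 20 source 2.5008
5 25 load 2.4998
6 30 source 2.5000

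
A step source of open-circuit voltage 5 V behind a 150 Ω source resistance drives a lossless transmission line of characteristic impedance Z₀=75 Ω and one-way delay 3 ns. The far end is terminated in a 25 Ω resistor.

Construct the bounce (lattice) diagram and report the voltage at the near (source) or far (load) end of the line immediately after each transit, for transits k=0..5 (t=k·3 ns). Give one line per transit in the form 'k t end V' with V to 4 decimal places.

0 0 source 1.6667
1 3 load 0.8333
2 6 source 0.5556
3 9 load 0.6944
4 12 source 0.7407
5 15 load 0.7176

Γ_L=-0.500000, Γ_S=0.333333; launch V₁=5·75/225=1.666667
k=0 src: V=1.6667
k=1 load: inc=1.666667, refl=1.666667·-0.500000=-0.8333; V=0.000000+1.666667+-0.833333=0.8333
k=2 src: inc=-0.833333, refl=-0.833333·0.333333=-0.2778; V=1.666667+-0.833333+-0.277778=0.5556
k=3 load: inc=-0.277778, refl=-0.277778·-0.500000=0.1389; V=0.833333+-0.277778+0.138889=0.6944
k=4 src: inc=0.138889, refl=0.138889·0.333333=0.0463; V=0.555556+0.138889+0.046296=0.7407
k=5 load: inc=0.046296, refl=0.046296·-0.500000=-0.0231; V=0.694444+0.046296+-0.023148=0.7176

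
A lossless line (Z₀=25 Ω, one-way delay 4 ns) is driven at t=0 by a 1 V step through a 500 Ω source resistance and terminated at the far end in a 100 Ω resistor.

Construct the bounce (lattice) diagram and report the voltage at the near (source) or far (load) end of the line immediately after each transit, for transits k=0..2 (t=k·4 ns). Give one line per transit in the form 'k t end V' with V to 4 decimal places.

0 0 source 0.0476
1 4 load 0.0762
2 8 source 0.1020

Γ_L=0.600000, Γ_S=0.904762; launch V₁=1·25/525=0.047619
k=0 src: V=0.0476
k=1 load: inc=0.047619, refl=0.047619·0.600000=0.0286; V=0.000000+0.047619+0.028571=0.0762
k=2 src: inc=0.028571, refl=0.028571·0.904762=0.0259; V=0.047619+0.028571+0.025850=0.1020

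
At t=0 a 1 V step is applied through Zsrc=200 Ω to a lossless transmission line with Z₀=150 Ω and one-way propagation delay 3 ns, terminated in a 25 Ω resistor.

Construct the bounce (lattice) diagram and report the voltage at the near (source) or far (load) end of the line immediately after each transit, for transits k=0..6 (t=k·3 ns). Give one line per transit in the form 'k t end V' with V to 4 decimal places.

0 0 source 0.4286
1 3 load 0.1224
2 6 source 0.0787
3 9 load 0.1100
4 12 source 0.1144
5 15 load 0.1112
6 18 source 0.1108

Γ_L=-0.714286, Γ_S=0.142857; launch V₁=1·150/350=0.428571
k=0 src: V=0.4286
k=1 load: inc=0.428571, refl=0.428571·-0.714286=-0.3061; V=0.000000+0.428571+-0.306122=0.1224
k=2 src: inc=-0.306122, refl=-0.306122·0.142857=-0.0437; V=0.428571+-0.306122+-0.043732=0.0787
k=3 load: inc=-0.043732, refl=-0.043732·-0.714286=0.0312; V=0.122449+-0.043732+0.031237=0.1100
k=4 src: inc=0.031237, refl=0.031237·0.142857=0.0045; V=0.078717+0.031237+0.004462=0.1144
k=5 load: inc=0.004462, refl=0.004462·-0.714286=-0.0032; V=0.109954+0.004462+-0.003187=0.1112
k=6 src: inc=-0.003187, refl=-0.003187·0.142857=-0.0005; V=0.114417+-0.003187+-0.000455=0.1108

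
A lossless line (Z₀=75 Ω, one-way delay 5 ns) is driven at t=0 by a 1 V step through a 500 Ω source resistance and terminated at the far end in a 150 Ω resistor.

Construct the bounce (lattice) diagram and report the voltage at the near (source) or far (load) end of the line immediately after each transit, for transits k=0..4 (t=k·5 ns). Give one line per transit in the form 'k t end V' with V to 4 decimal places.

0 0 source 0.1304
1 5 load 0.1739
2 10 source 0.2060
3 15 load 0.2168
4 20 source 0.2247

Γ_L=0.333333, Γ_S=0.739130; launch V₁=1·75/575=0.130435
k=0 src: V=0.1304
k=1 load: inc=0.130435, refl=0.130435·0.333333=0.0435; V=0.000000+0.130435+0.043478=0.1739
k=2 src: inc=0.043478, refl=0.043478·0.739130=0.0321; V=0.130435+0.043478+0.032136=0.2060
k=3 load: inc=0.032136, refl=0.032136·0.333333=0.0107; V=0.173913+0.032136+0.010712=0.2168
k=4 src: inc=0.010712, refl=0.010712·0.739130=0.0079; V=0.206049+0.010712+0.007918=0.2247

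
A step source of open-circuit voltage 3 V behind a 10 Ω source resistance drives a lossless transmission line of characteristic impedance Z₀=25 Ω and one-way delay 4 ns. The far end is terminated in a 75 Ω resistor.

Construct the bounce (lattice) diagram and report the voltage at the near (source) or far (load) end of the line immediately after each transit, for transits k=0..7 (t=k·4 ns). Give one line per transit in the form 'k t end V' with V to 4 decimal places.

0 0 source 2.1429
1 4 load 3.2143
2 8 source 2.7551
3 12 load 2.5255
4 16 source 2.6239
5 20 load 2.6731
6 24 source 2.6520
7 28 load 2.6415

Γ_L=0.500000, Γ_S=-0.428571; launch V₁=3·25/35=2.142857
k=0 src: V=2.1429
k=1 load: inc=2.142857, refl=2.142857·0.500000=1.0714; V=0.000000+2.142857+1.071429=3.2143
k=2 src: inc=1.071429, refl=1.071429·-0.428571=-0.4592; V=2.142857+1.071429+-0.459184=2.7551
k=3 load: inc=-0.459184, refl=-0.459184·0.500000=-0.2296; V=3.214286+-0.459184+-0.229592=2.5255
k=4 src: inc=-0.229592, refl=-0.229592·-0.428571=0.0984; V=2.755102+-0.229592+0.098397=2.6239
k=5 load: inc=0.098397, refl=0.098397·0.500000=0.0492; V=2.525510+0.098397+0.049198=2.6731
k=6 src: inc=0.049198, refl=0.049198·-0.428571=-0.0211; V=2.623907+0.049198+-0.021085=2.6520
k=7 load: inc=-0.021085, refl=-0.021085·0.500000=-0.0105; V=2.673105+-0.021085+-0.010542=2.6415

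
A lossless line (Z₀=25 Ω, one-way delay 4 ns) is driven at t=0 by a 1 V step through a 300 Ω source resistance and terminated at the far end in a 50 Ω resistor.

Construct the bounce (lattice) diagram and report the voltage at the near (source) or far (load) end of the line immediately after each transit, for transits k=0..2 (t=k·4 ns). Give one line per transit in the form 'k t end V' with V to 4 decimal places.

0 0 source 0.0769
1 4 load 0.1026
2 8 source 0.1243

Γ_L=0.333333, Γ_S=0.846154; launch V₁=1·25/325=0.076923
k=0 src: V=0.0769
k=1 load: inc=0.076923, refl=0.076923·0.333333=0.0256; V=0.000000+0.076923+0.025641=0.1026
k=2 src: inc=0.025641, refl=0.025641·0.846154=0.0217; V=0.076923+0.025641+0.021696=0.1243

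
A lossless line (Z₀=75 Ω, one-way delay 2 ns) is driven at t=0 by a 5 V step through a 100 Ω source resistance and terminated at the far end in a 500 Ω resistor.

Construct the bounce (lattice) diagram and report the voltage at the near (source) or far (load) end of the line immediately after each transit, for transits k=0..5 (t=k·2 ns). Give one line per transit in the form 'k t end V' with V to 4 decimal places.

Γ_L=0.739130, Γ_S=0.142857; launch V₁=5·75/175=2.142857
k=0 src: V=2.1429
k=1 load: inc=2.142857, refl=2.142857·0.739130=1.5839; V=0.000000+2.142857+1.583851=3.7267
k=2 src: inc=1.583851, refl=1.583851·0.142857=0.2263; V=2.142857+1.583851+0.226264=3.9530
k=3 load: inc=0.226264, refl=0.226264·0.739130=0.1672; V=3.726708+0.226264+0.167239=4.1202
k=4 src: inc=0.167239, refl=0.167239·0.142857=0.0239; V=3.952972+0.167239+0.023891=4.1441
k=5 load: inc=0.023891, refl=0.023891·0.739130=0.0177; V=4.120211+0.023891+0.017659=4.1618

0 0 source 2.1429
1 2 load 3.7267
2 4 source 3.9530
3 6 load 4.1202
4 8 source 4.1441
5 10 load 4.1618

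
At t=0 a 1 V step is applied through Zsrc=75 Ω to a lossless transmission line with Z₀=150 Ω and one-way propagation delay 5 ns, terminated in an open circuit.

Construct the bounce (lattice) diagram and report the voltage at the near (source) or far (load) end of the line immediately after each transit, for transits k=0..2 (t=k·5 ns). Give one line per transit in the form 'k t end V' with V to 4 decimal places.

Γ_L=1.000000, Γ_S=-0.333333; launch V₁=1·150/225=0.666667
k=0 src: V=0.6667
k=1 load: inc=0.666667, refl=0.666667·1.000000=0.6667; V=0.000000+0.666667+0.666667=1.3333
k=2 src: inc=0.666667, refl=0.666667·-0.333333=-0.2222; V=0.666667+0.666667+-0.222222=1.1111

0 0 source 0.6667
1 5 load 1.3333
2 10 source 1.1111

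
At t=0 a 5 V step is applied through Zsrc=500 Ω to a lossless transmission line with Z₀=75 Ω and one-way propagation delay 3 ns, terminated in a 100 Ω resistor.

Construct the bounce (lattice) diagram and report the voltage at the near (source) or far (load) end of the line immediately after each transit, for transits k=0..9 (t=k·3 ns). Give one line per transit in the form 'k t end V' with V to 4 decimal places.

Γ_L=0.142857, Γ_S=0.739130; launch V₁=5·75/575=0.652174
k=0 src: V=0.6522
k=1 load: inc=0.652174, refl=0.652174·0.142857=0.0932; V=0.000000+0.652174+0.093168=0.7453
k=2 src: inc=0.093168, refl=0.093168·0.739130=0.0689; V=0.652174+0.093168+0.068863=0.8142
k=3 load: inc=0.068863, refl=0.068863·0.142857=0.0098; V=0.745342+0.068863+0.009838=0.8240
k=4 src: inc=0.009838, refl=0.009838·0.739130=0.0073; V=0.814205+0.009838+0.007271=0.8313
k=5 load: inc=0.007271, refl=0.007271·0.142857=0.0010; V=0.824042+0.007271+0.001039=0.8324
k=6 src: inc=0.001039, refl=0.001039·0.739130=0.0008; V=0.831314+0.001039+0.000768=0.8331
k=7 load: inc=0.000768, refl=0.000768·0.142857=0.0001; V=0.832352+0.000768+0.000110=0.8332
k=8 src: inc=0.000110, refl=0.000110·0.739130=0.0001; V=0.833120+0.000110+0.000081=0.8333
k=9 load: inc=0.000081, refl=0.000081·0.142857=0.0000; V=0.833230+0.000081+0.000012=0.8333

0 0 source 0.6522
1 3 load 0.7453
2 6 source 0.8142
3 9 load 0.8240
4 12 source 0.8313
5 15 load 0.8324
6 18 source 0.8331
7 21 load 0.8332
8 24 source 0.8333
9 27 load 0.8333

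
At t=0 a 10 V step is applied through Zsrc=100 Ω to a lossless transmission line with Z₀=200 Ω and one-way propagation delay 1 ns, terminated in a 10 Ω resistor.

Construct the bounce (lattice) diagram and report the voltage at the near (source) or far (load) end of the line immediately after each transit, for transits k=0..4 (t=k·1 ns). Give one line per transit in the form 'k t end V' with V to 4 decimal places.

0 0 source 6.6667
1 1 load 0.6349
2 2 source 2.6455
3 3 load 0.8264
4 4 source 1.4328

Γ_L=-0.904762, Γ_S=-0.333333; launch V₁=10·200/300=6.666667
k=0 src: V=6.6667
k=1 load: inc=6.666667, refl=6.666667·-0.904762=-6.0317; V=0.000000+6.666667+-6.031746=0.6349
k=2 src: inc=-6.031746, refl=-6.031746·-0.333333=2.0106; V=6.666667+-6.031746+2.010582=2.6455
k=3 load: inc=2.010582, refl=2.010582·-0.904762=-1.8191; V=0.634921+2.010582+-1.819098=0.8264
k=4 src: inc=-1.819098, refl=-1.819098·-0.333333=0.6064; V=2.645503+-1.819098+0.606366=1.4328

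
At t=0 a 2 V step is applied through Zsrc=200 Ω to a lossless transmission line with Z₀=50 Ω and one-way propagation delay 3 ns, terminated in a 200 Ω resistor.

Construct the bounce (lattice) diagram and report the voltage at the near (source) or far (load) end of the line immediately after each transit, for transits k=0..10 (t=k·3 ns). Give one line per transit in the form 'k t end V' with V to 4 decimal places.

0 0 source 0.4000
1 3 load 0.6400
2 6 source 0.7840
3 9 load 0.8704
4 12 source 0.9222
5 15 load 0.9533
6 18 source 0.9720
7 21 load 0.9832
8 24 source 0.9899
9 27 load 0.9940
10 30 source 0.9964

Γ_L=0.600000, Γ_S=0.600000; launch V₁=2·50/250=0.400000
k=0 src: V=0.4000
k=1 load: inc=0.400000, refl=0.400000·0.600000=0.2400; V=0.000000+0.400000+0.240000=0.6400
k=2 src: inc=0.240000, refl=0.240000·0.600000=0.1440; V=0.400000+0.240000+0.144000=0.7840
k=3 load: inc=0.144000, refl=0.144000·0.600000=0.0864; V=0.640000+0.144000+0.086400=0.8704
k=4 src: inc=0.086400, refl=0.086400·0.600000=0.0518; V=0.784000+0.086400+0.051840=0.9222
k=5 load: inc=0.051840, refl=0.051840·0.600000=0.0311; V=0.870400+0.051840+0.031104=0.9533
k=6 src: inc=0.031104, refl=0.031104·0.600000=0.0187; V=0.922240+0.031104+0.018662=0.9720
k=7 load: inc=0.018662, refl=0.018662·0.600000=0.0112; V=0.953344+0.018662+0.011197=0.9832
k=8 src: inc=0.011197, refl=0.011197·0.600000=0.0067; V=0.972006+0.011197+0.006718=0.9899
k=9 load: inc=0.006718, refl=0.006718·0.600000=0.0040; V=0.983204+0.006718+0.004031=0.9940
k=10 src: inc=0.004031, refl=0.004031·0.600000=0.0024; V=0.989922+0.004031+0.002419=0.9964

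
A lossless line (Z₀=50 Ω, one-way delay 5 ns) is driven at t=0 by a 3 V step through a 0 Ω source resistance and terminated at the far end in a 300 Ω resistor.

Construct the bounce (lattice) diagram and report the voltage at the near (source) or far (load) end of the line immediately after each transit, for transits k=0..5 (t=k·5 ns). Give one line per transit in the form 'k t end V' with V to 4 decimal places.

0 0 source 3.0000
1 5 load 5.1429
2 10 source 3.0000
3 15 load 1.4694
4 20 source 3.0000
5 25 load 4.0933

Γ_L=0.714286, Γ_S=-1.000000; launch V₁=3·50/50=3.000000
k=0 src: V=3.0000
k=1 load: inc=3.000000, refl=3.000000·0.714286=2.1429; V=0.000000+3.000000+2.142857=5.1429
k=2 src: inc=2.142857, refl=2.142857·-1.000000=-2.1429; V=3.000000+2.142857+-2.142857=3.0000
k=3 load: inc=-2.142857, refl=-2.142857·0.714286=-1.5306; V=5.142857+-2.142857+-1.530612=1.4694
k=4 src: inc=-1.530612, refl=-1.530612·-1.000000=1.5306; V=3.000000+-1.530612+1.530612=3.0000
k=5 load: inc=1.530612, refl=1.530612·0.714286=1.0933; V=1.469388+1.530612+1.093294=4.0933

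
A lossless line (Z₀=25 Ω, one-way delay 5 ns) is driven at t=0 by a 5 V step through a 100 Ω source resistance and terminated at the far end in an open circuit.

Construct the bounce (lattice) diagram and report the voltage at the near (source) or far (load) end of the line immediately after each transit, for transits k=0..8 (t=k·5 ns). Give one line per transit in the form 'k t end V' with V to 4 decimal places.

0 0 source 1.0000
1 5 load 2.0000
2 10 source 2.6000
3 15 load 3.2000
4 20 source 3.5600
5 25 load 3.9200
6 30 source 4.1360
7 35 load 4.3520
8 40 source 4.4816

Γ_L=1.000000, Γ_S=0.600000; launch V₁=5·25/125=1.000000
k=0 src: V=1.0000
k=1 load: inc=1.000000, refl=1.000000·1.000000=1.0000; V=0.000000+1.000000+1.000000=2.0000
k=2 src: inc=1.000000, refl=1.000000·0.600000=0.6000; V=1.000000+1.000000+0.600000=2.6000
k=3 load: inc=0.600000, refl=0.600000·1.000000=0.6000; V=2.000000+0.600000+0.600000=3.2000
k=4 src: inc=0.600000, refl=0.600000·0.600000=0.3600; V=2.600000+0.600000+0.360000=3.5600
k=5 load: inc=0.360000, refl=0.360000·1.000000=0.3600; V=3.200000+0.360000+0.360000=3.9200
k=6 src: inc=0.360000, refl=0.360000·0.600000=0.2160; V=3.560000+0.360000+0.216000=4.1360
k=7 load: inc=0.216000, refl=0.216000·1.000000=0.2160; V=3.920000+0.216000+0.216000=4.3520
k=8 src: inc=0.216000, refl=0.216000·0.600000=0.1296; V=4.136000+0.216000+0.129600=4.4816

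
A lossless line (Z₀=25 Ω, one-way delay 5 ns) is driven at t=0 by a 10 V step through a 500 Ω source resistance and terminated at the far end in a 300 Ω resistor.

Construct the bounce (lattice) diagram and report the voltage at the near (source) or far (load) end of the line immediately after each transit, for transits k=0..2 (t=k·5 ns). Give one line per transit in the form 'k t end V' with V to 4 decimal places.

0 0 source 0.4762
1 5 load 0.8791
2 10 source 1.2437

Γ_L=0.846154, Γ_S=0.904762; launch V₁=10·25/525=0.476190
k=0 src: V=0.4762
k=1 load: inc=0.476190, refl=0.476190·0.846154=0.4029; V=0.000000+0.476190+0.402930=0.8791
k=2 src: inc=0.402930, refl=0.402930·0.904762=0.3646; V=0.476190+0.402930+0.364556=1.2437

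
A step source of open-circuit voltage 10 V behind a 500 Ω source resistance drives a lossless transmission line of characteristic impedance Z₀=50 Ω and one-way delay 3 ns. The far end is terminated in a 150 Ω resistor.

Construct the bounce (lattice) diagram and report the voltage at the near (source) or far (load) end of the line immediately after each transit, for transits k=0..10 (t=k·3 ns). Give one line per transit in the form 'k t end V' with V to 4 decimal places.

0 0 source 0.9091
1 3 load 1.3636
2 6 source 1.7355
3 9 load 1.9215
4 12 source 2.0736
5 15 load 2.1497
6 18 source 2.2119
7 21 load 2.2431
8 24 source 2.2685
9 27 load 2.2813
10 30 source 2.2917

Γ_L=0.500000, Γ_S=0.818182; launch V₁=10·50/550=0.909091
k=0 src: V=0.9091
k=1 load: inc=0.909091, refl=0.909091·0.500000=0.4545; V=0.000000+0.909091+0.454545=1.3636
k=2 src: inc=0.454545, refl=0.454545·0.818182=0.3719; V=0.909091+0.454545+0.371901=1.7355
k=3 load: inc=0.371901, refl=0.371901·0.500000=0.1860; V=1.363636+0.371901+0.185950=1.9215
k=4 src: inc=0.185950, refl=0.185950·0.818182=0.1521; V=1.735537+0.185950+0.152141=2.0736
k=5 load: inc=0.152141, refl=0.152141·0.500000=0.0761; V=1.921488+0.152141+0.076071=2.1497
k=6 src: inc=0.076071, refl=0.076071·0.818182=0.0622; V=2.073629+0.076071+0.062240=2.2119
k=7 load: inc=0.062240, refl=0.062240·0.500000=0.0311; V=2.149699+0.062240+0.031120=2.2431
k=8 src: inc=0.031120, refl=0.031120·0.818182=0.0255; V=2.211939+0.031120+0.025462=2.2685
k=9 load: inc=0.025462, refl=0.025462·0.500000=0.0127; V=2.243059+0.025462+0.012731=2.2813
k=10 src: inc=0.012731, refl=0.012731·0.818182=0.0104; V=2.268521+0.012731+0.010416=2.2917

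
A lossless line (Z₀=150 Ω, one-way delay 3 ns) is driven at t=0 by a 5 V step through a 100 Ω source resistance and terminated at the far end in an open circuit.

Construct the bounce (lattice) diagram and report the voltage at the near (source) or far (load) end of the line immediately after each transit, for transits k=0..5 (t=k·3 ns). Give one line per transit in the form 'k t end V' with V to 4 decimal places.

0 0 source 3.0000
1 3 load 6.0000
2 6 source 5.4000
3 9 load 4.8000
4 12 source 4.9200
5 15 load 5.0400

Γ_L=1.000000, Γ_S=-0.200000; launch V₁=5·150/250=3.000000
k=0 src: V=3.0000
k=1 load: inc=3.000000, refl=3.000000·1.000000=3.0000; V=0.000000+3.000000+3.000000=6.0000
k=2 src: inc=3.000000, refl=3.000000·-0.200000=-0.6000; V=3.000000+3.000000+-0.600000=5.4000
k=3 load: inc=-0.600000, refl=-0.600000·1.000000=-0.6000; V=6.000000+-0.600000+-0.600000=4.8000
k=4 src: inc=-0.600000, refl=-0.600000·-0.200000=0.1200; V=5.400000+-0.600000+0.120000=4.9200
k=5 load: inc=0.120000, refl=0.120000·1.000000=0.1200; V=4.800000+0.120000+0.120000=5.0400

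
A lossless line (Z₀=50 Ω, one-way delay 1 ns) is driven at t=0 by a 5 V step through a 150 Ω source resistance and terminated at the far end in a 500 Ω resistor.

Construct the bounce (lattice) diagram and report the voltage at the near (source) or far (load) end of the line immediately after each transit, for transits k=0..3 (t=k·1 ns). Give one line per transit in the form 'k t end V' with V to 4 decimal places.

0 0 source 1.2500
1 1 load 2.2727
2 2 source 2.7841
3 3 load 3.2025

Γ_L=0.818182, Γ_S=0.500000; launch V₁=5·50/200=1.250000
k=0 src: V=1.2500
k=1 load: inc=1.250000, refl=1.250000·0.818182=1.0227; V=0.000000+1.250000+1.022727=2.2727
k=2 src: inc=1.022727, refl=1.022727·0.500000=0.5114; V=1.250000+1.022727+0.511364=2.7841
k=3 load: inc=0.511364, refl=0.511364·0.818182=0.4184; V=2.272727+0.511364+0.418388=3.2025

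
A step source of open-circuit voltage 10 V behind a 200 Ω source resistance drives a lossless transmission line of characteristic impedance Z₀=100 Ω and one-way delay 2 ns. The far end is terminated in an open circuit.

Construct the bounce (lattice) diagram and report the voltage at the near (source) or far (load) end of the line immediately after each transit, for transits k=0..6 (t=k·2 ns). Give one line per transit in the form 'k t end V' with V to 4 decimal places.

0 0 source 3.3333
1 2 load 6.6667
2 4 source 7.7778
3 6 load 8.8889
4 8 source 9.2593
5 10 load 9.6296
6 12 source 9.7531

Γ_L=1.000000, Γ_S=0.333333; launch V₁=10·100/300=3.333333
k=0 src: V=3.3333
k=1 load: inc=3.333333, refl=3.333333·1.000000=3.3333; V=0.000000+3.333333+3.333333=6.6667
k=2 src: inc=3.333333, refl=3.333333·0.333333=1.1111; V=3.333333+3.333333+1.111111=7.7778
k=3 load: inc=1.111111, refl=1.111111·1.000000=1.1111; V=6.666667+1.111111+1.111111=8.8889
k=4 src: inc=1.111111, refl=1.111111·0.333333=0.3704; V=7.777778+1.111111+0.370370=9.2593
k=5 load: inc=0.370370, refl=0.370370·1.000000=0.3704; V=8.888889+0.370370+0.370370=9.6296
k=6 src: inc=0.370370, refl=0.370370·0.333333=0.1235; V=9.259259+0.370370+0.123457=9.7531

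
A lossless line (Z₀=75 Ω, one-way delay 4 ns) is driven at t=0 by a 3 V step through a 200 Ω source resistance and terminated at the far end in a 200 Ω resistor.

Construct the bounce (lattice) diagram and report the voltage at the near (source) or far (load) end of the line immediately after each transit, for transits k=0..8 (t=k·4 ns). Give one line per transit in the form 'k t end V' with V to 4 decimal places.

Γ_L=0.454545, Γ_S=0.454545; launch V₁=3·75/275=0.818182
k=0 src: V=0.8182
k=1 load: inc=0.818182, refl=0.818182·0.454545=0.3719; V=0.000000+0.818182+0.371901=1.1901
k=2 src: inc=0.371901, refl=0.371901·0.454545=0.1690; V=0.818182+0.371901+0.169046=1.3591
k=3 load: inc=0.169046, refl=0.169046·0.454545=0.0768; V=1.190083+0.169046+0.076839=1.4360
k=4 src: inc=0.076839, refl=0.076839·0.454545=0.0349; V=1.359128+0.076839+0.034927=1.4709
k=5 load: inc=0.034927, refl=0.034927·0.454545=0.0159; V=1.435967+0.034927+0.015876=1.4868
k=6 src: inc=0.015876, refl=0.015876·0.454545=0.0072; V=1.470894+0.015876+0.007216=1.4940
k=7 load: inc=0.007216, refl=0.007216·0.454545=0.0033; V=1.486770+0.007216+0.003280=1.4973
k=8 src: inc=0.003280, refl=0.003280·0.454545=0.0015; V=1.493986+0.003280+0.001491=1.4988

0 0 source 0.8182
1 4 load 1.1901
2 8 source 1.3591
3 12 load 1.4360
4 16 source 1.4709
5 20 load 1.4868
6 24 source 1.4940
7 28 load 1.4973
8 32 source 1.4988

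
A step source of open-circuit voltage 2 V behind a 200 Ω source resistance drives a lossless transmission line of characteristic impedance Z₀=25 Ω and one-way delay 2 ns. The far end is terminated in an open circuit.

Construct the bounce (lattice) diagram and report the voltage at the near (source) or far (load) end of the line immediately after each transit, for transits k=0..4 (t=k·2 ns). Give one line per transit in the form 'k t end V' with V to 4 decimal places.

Γ_L=1.000000, Γ_S=0.777778; launch V₁=2·25/225=0.222222
k=0 src: V=0.2222
k=1 load: inc=0.222222, refl=0.222222·1.000000=0.2222; V=0.000000+0.222222+0.222222=0.4444
k=2 src: inc=0.222222, refl=0.222222·0.777778=0.1728; V=0.222222+0.222222+0.172840=0.6173
k=3 load: inc=0.172840, refl=0.172840·1.000000=0.1728; V=0.444444+0.172840+0.172840=0.7901
k=4 src: inc=0.172840, refl=0.172840·0.777778=0.1344; V=0.617284+0.172840+0.134431=0.9246

0 0 source 0.2222
1 2 load 0.4444
2 4 source 0.6173
3 6 load 0.7901
4 8 source 0.9246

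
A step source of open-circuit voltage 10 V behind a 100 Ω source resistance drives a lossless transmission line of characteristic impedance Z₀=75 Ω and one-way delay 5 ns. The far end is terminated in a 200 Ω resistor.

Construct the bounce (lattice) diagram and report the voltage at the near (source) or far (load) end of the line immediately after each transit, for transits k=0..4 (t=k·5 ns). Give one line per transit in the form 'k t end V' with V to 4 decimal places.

Γ_L=0.454545, Γ_S=0.142857; launch V₁=10·75/175=4.285714
k=0 src: V=4.2857
k=1 load: inc=4.285714, refl=4.285714·0.454545=1.9481; V=0.000000+4.285714+1.948052=6.2338
k=2 src: inc=1.948052, refl=1.948052·0.142857=0.2783; V=4.285714+1.948052+0.278293=6.5121
k=3 load: inc=0.278293, refl=0.278293·0.454545=0.1265; V=6.233766+0.278293+0.126497=6.6386
k=4 src: inc=0.126497, refl=0.126497·0.142857=0.0181; V=6.512059+0.126497+0.018071=6.6566

0 0 source 4.2857
1 5 load 6.2338
2 10 source 6.5121
3 15 load 6.6386
4 20 source 6.6566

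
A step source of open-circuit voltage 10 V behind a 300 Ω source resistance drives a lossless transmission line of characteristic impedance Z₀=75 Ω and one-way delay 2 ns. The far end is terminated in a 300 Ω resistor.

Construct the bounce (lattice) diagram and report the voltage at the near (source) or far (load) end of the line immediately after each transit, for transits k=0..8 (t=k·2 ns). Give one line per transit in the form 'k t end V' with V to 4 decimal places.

0 0 source 2.0000
1 2 load 3.2000
2 4 source 3.9200
3 6 load 4.3520
4 8 source 4.6112
5 10 load 4.7667
6 12 source 4.8600
7 14 load 4.9160
8 16 source 4.9496

Γ_L=0.600000, Γ_S=0.600000; launch V₁=10·75/375=2.000000
k=0 src: V=2.0000
k=1 load: inc=2.000000, refl=2.000000·0.600000=1.2000; V=0.000000+2.000000+1.200000=3.2000
k=2 src: inc=1.200000, refl=1.200000·0.600000=0.7200; V=2.000000+1.200000+0.720000=3.9200
k=3 load: inc=0.720000, refl=0.720000·0.600000=0.4320; V=3.200000+0.720000+0.432000=4.3520
k=4 src: inc=0.432000, refl=0.432000·0.600000=0.2592; V=3.920000+0.432000+0.259200=4.6112
k=5 load: inc=0.259200, refl=0.259200·0.600000=0.1555; V=4.352000+0.259200+0.155520=4.7667
k=6 src: inc=0.155520, refl=0.155520·0.600000=0.0933; V=4.611200+0.155520+0.093312=4.8600
k=7 load: inc=0.093312, refl=0.093312·0.600000=0.0560; V=4.766720+0.093312+0.055987=4.9160
k=8 src: inc=0.055987, refl=0.055987·0.600000=0.0336; V=4.860032+0.055987+0.033592=4.9496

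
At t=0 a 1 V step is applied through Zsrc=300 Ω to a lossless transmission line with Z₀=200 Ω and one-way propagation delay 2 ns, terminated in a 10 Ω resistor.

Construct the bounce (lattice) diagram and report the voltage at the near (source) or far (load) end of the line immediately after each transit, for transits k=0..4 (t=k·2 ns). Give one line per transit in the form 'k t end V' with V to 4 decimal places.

0 0 source 0.4000
1 2 load 0.0381
2 4 source -0.0343
3 6 load 0.0312
4 8 source 0.0443

Γ_L=-0.904762, Γ_S=0.200000; launch V₁=1·200/500=0.400000
k=0 src: V=0.4000
k=1 load: inc=0.400000, refl=0.400000·-0.904762=-0.3619; V=0.000000+0.400000+-0.361905=0.0381
k=2 src: inc=-0.361905, refl=-0.361905·0.200000=-0.0724; V=0.400000+-0.361905+-0.072381=-0.0343
k=3 load: inc=-0.072381, refl=-0.072381·-0.904762=0.0655; V=0.038095+-0.072381+0.065488=0.0312
k=4 src: inc=0.065488, refl=0.065488·0.200000=0.0131; V=-0.034286+0.065488+0.013098=0.0443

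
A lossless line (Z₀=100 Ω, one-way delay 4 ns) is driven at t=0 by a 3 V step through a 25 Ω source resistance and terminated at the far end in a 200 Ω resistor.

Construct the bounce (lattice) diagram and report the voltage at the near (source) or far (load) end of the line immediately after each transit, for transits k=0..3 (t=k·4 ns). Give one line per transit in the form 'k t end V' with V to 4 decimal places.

Γ_L=0.333333, Γ_S=-0.600000; launch V₁=3·100/125=2.400000
k=0 src: V=2.4000
k=1 load: inc=2.400000, refl=2.400000·0.333333=0.8000; V=0.000000+2.400000+0.800000=3.2000
k=2 src: inc=0.800000, refl=0.800000·-0.600000=-0.4800; V=2.400000+0.800000+-0.480000=2.7200
k=3 load: inc=-0.480000, refl=-0.480000·0.333333=-0.1600; V=3.200000+-0.480000+-0.160000=2.5600

0 0 source 2.4000
1 4 load 3.2000
2 8 source 2.7200
3 12 load 2.5600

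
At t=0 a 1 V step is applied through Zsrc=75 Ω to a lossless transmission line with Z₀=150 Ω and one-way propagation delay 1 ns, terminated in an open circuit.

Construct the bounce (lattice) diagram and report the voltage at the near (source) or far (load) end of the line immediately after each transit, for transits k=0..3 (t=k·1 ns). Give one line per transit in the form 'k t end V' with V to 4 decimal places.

0 0 source 0.6667
1 1 load 1.3333
2 2 source 1.1111
3 3 load 0.8889

Γ_L=1.000000, Γ_S=-0.333333; launch V₁=1·150/225=0.666667
k=0 src: V=0.6667
k=1 load: inc=0.666667, refl=0.666667·1.000000=0.6667; V=0.000000+0.666667+0.666667=1.3333
k=2 src: inc=0.666667, refl=0.666667·-0.333333=-0.2222; V=0.666667+0.666667+-0.222222=1.1111
k=3 load: inc=-0.222222, refl=-0.222222·1.000000=-0.2222; V=1.333333+-0.222222+-0.222222=0.8889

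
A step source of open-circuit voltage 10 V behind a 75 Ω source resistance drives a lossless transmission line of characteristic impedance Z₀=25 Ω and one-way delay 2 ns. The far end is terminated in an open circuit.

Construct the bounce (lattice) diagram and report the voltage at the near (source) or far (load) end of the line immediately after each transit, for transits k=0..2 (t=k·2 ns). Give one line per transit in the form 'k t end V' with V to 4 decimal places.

0 0 source 2.5000
1 2 load 5.0000
2 4 source 6.2500

Γ_L=1.000000, Γ_S=0.500000; launch V₁=10·25/100=2.500000
k=0 src: V=2.5000
k=1 load: inc=2.500000, refl=2.500000·1.000000=2.5000; V=0.000000+2.500000+2.500000=5.0000
k=2 src: inc=2.500000, refl=2.500000·0.500000=1.2500; V=2.500000+2.500000+1.250000=6.2500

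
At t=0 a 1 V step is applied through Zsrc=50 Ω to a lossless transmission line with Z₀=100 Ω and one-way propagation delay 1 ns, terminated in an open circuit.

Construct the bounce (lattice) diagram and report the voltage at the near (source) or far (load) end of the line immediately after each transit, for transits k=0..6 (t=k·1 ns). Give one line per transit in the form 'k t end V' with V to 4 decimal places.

0 0 source 0.6667
1 1 load 1.3333
2 2 source 1.1111
3 3 load 0.8889
4 4 source 0.9630
5 5 load 1.0370
6 6 source 1.0123

Γ_L=1.000000, Γ_S=-0.333333; launch V₁=1·100/150=0.666667
k=0 src: V=0.6667
k=1 load: inc=0.666667, refl=0.666667·1.000000=0.6667; V=0.000000+0.666667+0.666667=1.3333
k=2 src: inc=0.666667, refl=0.666667·-0.333333=-0.2222; V=0.666667+0.666667+-0.222222=1.1111
k=3 load: inc=-0.222222, refl=-0.222222·1.000000=-0.2222; V=1.333333+-0.222222+-0.222222=0.8889
k=4 src: inc=-0.222222, refl=-0.222222·-0.333333=0.0741; V=1.111111+-0.222222+0.074074=0.9630
k=5 load: inc=0.074074, refl=0.074074·1.000000=0.0741; V=0.888889+0.074074+0.074074=1.0370
k=6 src: inc=0.074074, refl=0.074074·-0.333333=-0.0247; V=0.962963+0.074074+-0.024691=1.0123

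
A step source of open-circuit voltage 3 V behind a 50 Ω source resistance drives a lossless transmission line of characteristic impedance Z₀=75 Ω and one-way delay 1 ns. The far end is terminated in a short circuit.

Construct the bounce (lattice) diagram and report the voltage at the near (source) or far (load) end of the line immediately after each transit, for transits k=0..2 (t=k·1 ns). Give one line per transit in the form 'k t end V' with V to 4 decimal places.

0 0 source 1.8000
1 1 load 0.0000
2 2 source 0.3600

Γ_L=-1.000000, Γ_S=-0.200000; launch V₁=3·75/125=1.800000
k=0 src: V=1.8000
k=1 load: inc=1.800000, refl=1.800000·-1.000000=-1.8000; V=0.000000+1.800000+-1.800000=0.0000
k=2 src: inc=-1.800000, refl=-1.800000·-0.200000=0.3600; V=1.800000+-1.800000+0.360000=0.3600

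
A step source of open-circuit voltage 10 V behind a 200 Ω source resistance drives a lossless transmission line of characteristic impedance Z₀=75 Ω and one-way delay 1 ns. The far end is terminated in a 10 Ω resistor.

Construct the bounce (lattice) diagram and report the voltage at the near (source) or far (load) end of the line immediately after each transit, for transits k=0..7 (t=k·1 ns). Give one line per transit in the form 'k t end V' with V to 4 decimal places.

Γ_L=-0.764706, Γ_S=0.454545; launch V₁=10·75/275=2.727273
k=0 src: V=2.7273
k=1 load: inc=2.727273, refl=2.727273·-0.764706=-2.0856; V=0.000000+2.727273+-2.085561=0.6417
k=2 src: inc=-2.085561, refl=-2.085561·0.454545=-0.9480; V=2.727273+-2.085561+-0.947982=-0.3063
k=3 load: inc=-0.947982, refl=-0.947982·-0.764706=0.7249; V=0.641711+-0.947982+0.724928=0.4187
k=4 src: inc=0.724928, refl=0.724928·0.454545=0.3295; V=-0.306271+0.724928+0.329513=0.7482
k=5 load: inc=0.329513, refl=0.329513·-0.764706=-0.2520; V=0.418657+0.329513+-0.251980=0.4962
k=6 src: inc=-0.251980, refl=-0.251980·0.454545=-0.1145; V=0.748169+-0.251980+-0.114536=0.3817
k=7 load: inc=-0.114536, refl=-0.114536·-0.764706=0.0876; V=0.496189+-0.114536+0.087587=0.4692

0 0 source 2.7273
1 1 load 0.6417
2 2 source -0.3063
3 3 load 0.4187
4 4 source 0.7482
5 5 load 0.4962
6 6 source 0.3817
7 7 load 0.4692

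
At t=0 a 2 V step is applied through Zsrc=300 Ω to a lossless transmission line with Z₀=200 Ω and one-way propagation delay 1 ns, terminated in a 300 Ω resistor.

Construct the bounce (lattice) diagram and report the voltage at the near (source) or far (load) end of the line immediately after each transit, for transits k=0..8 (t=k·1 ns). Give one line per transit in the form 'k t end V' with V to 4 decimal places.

Γ_L=0.200000, Γ_S=0.200000; launch V₁=2·200/500=0.800000
k=0 src: V=0.8000
k=1 load: inc=0.800000, refl=0.800000·0.200000=0.1600; V=0.000000+0.800000+0.160000=0.9600
k=2 src: inc=0.160000, refl=0.160000·0.200000=0.0320; V=0.800000+0.160000+0.032000=0.9920
k=3 load: inc=0.032000, refl=0.032000·0.200000=0.0064; V=0.960000+0.032000+0.006400=0.9984
k=4 src: inc=0.006400, refl=0.006400·0.200000=0.0013; V=0.992000+0.006400+0.001280=0.9997
k=5 load: inc=0.001280, refl=0.001280·0.200000=0.0003; V=0.998400+0.001280+0.000256=0.9999
k=6 src: inc=0.000256, refl=0.000256·0.200000=0.0001; V=0.999680+0.000256+0.000051=1.0000
k=7 load: inc=0.000051, refl=0.000051·0.200000=0.0000; V=0.999936+0.000051+0.000010=1.0000
k=8 src: inc=0.000010, refl=0.000010·0.200000=0.0000; V=0.999987+0.000010+0.000002=1.0000

0 0 source 0.8000
1 1 load 0.9600
2 2 source 0.9920
3 3 load 0.9984
4 4 source 0.9997
5 5 load 0.9999
6 6 source 1.0000
7 7 load 1.0000
8 8 source 1.0000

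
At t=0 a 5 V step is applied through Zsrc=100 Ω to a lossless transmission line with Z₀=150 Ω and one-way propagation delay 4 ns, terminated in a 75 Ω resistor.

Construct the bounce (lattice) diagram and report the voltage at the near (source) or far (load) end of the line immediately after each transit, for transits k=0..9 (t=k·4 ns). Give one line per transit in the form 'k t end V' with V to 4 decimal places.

Γ_L=-0.333333, Γ_S=-0.200000; launch V₁=5·150/250=3.000000
k=0 src: V=3.0000
k=1 load: inc=3.000000, refl=3.000000·-0.333333=-1.0000; V=0.000000+3.000000+-1.000000=2.0000
k=2 src: inc=-1.000000, refl=-1.000000·-0.200000=0.2000; V=3.000000+-1.000000+0.200000=2.2000
k=3 load: inc=0.200000, refl=0.200000·-0.333333=-0.0667; V=2.000000+0.200000+-0.066667=2.1333
k=4 src: inc=-0.066667, refl=-0.066667·-0.200000=0.0133; V=2.200000+-0.066667+0.013333=2.1467
k=5 load: inc=0.013333, refl=0.013333·-0.333333=-0.0044; V=2.133333+0.013333+-0.004444=2.1422
k=6 src: inc=-0.004444, refl=-0.004444·-0.200000=0.0009; V=2.146667+-0.004444+0.000889=2.1431
k=7 load: inc=0.000889, refl=0.000889·-0.333333=-0.0003; V=2.142222+0.000889+-0.000296=2.1428
k=8 src: inc=-0.000296, refl=-0.000296·-0.200000=0.0001; V=2.143111+-0.000296+0.000059=2.1429
k=9 load: inc=0.000059, refl=0.000059·-0.333333=-0.0000; V=2.142815+0.000059+-0.000020=2.1429

0 0 source 3.0000
1 4 load 2.0000
2 8 source 2.2000
3 12 load 2.1333
4 16 source 2.1467
5 20 load 2.1422
6 24 source 2.1431
7 28 load 2.1428
8 32 source 2.1429
9 36 load 2.1429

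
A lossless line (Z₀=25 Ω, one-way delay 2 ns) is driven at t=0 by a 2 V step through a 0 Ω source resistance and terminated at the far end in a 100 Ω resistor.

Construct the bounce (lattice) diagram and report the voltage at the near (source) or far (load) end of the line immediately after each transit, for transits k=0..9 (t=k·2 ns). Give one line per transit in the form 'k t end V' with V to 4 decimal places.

0 0 source 2.0000
1 2 load 3.2000
2 4 source 2.0000
3 6 load 1.2800
4 8 source 2.0000
5 10 load 2.4320
6 12 source 2.0000
7 14 load 1.7408
8 16 source 2.0000
9 18 load 2.1555

Γ_L=0.600000, Γ_S=-1.000000; launch V₁=2·25/25=2.000000
k=0 src: V=2.0000
k=1 load: inc=2.000000, refl=2.000000·0.600000=1.2000; V=0.000000+2.000000+1.200000=3.2000
k=2 src: inc=1.200000, refl=1.200000·-1.000000=-1.2000; V=2.000000+1.200000+-1.200000=2.0000
k=3 load: inc=-1.200000, refl=-1.200000·0.600000=-0.7200; V=3.200000+-1.200000+-0.720000=1.2800
k=4 src: inc=-0.720000, refl=-0.720000·-1.000000=0.7200; V=2.000000+-0.720000+0.720000=2.0000
k=5 load: inc=0.720000, refl=0.720000·0.600000=0.4320; V=1.280000+0.720000+0.432000=2.4320
k=6 src: inc=0.432000, refl=0.432000·-1.000000=-0.4320; V=2.000000+0.432000+-0.432000=2.0000
k=7 load: inc=-0.432000, refl=-0.432000·0.600000=-0.2592; V=2.432000+-0.432000+-0.259200=1.7408
k=8 src: inc=-0.259200, refl=-0.259200·-1.000000=0.2592; V=2.000000+-0.259200+0.259200=2.0000
k=9 load: inc=0.259200, refl=0.259200·0.600000=0.1555; V=1.740800+0.259200+0.155520=2.1555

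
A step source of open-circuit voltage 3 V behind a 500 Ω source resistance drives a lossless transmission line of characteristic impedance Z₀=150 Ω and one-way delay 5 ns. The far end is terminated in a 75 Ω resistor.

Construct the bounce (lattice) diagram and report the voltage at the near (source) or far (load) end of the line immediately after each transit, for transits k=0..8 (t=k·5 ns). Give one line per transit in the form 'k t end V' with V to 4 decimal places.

Γ_L=-0.333333, Γ_S=0.538462; launch V₁=3·150/650=0.692308
k=0 src: V=0.6923
k=1 load: inc=0.692308, refl=0.692308·-0.333333=-0.2308; V=0.000000+0.692308+-0.230769=0.4615
k=2 src: inc=-0.230769, refl=-0.230769·0.538462=-0.1243; V=0.692308+-0.230769+-0.124260=0.3373
k=3 load: inc=-0.124260, refl=-0.124260·-0.333333=0.0414; V=0.461538+-0.124260+0.041420=0.3787
k=4 src: inc=0.041420, refl=0.041420·0.538462=0.0223; V=0.337278+0.041420+0.022303=0.4010
k=5 load: inc=0.022303, refl=0.022303·-0.333333=-0.0074; V=0.378698+0.022303+-0.007434=0.3936
k=6 src: inc=-0.007434, refl=-0.007434·0.538462=-0.0040; V=0.401001+-0.007434+-0.004003=0.3896
k=7 load: inc=-0.004003, refl=-0.004003·-0.333333=0.0013; V=0.393567+-0.004003+0.001334=0.3909
k=8 src: inc=0.001334, refl=0.001334·0.538462=0.0007; V=0.389564+0.001334+0.000719=0.3916

0 0 source 0.6923
1 5 load 0.4615
2 10 source 0.3373
3 15 load 0.3787
4 20 source 0.4010
5 25 load 0.3936
6 30 source 0.3896
7 35 load 0.3909
8 40 source 0.3916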